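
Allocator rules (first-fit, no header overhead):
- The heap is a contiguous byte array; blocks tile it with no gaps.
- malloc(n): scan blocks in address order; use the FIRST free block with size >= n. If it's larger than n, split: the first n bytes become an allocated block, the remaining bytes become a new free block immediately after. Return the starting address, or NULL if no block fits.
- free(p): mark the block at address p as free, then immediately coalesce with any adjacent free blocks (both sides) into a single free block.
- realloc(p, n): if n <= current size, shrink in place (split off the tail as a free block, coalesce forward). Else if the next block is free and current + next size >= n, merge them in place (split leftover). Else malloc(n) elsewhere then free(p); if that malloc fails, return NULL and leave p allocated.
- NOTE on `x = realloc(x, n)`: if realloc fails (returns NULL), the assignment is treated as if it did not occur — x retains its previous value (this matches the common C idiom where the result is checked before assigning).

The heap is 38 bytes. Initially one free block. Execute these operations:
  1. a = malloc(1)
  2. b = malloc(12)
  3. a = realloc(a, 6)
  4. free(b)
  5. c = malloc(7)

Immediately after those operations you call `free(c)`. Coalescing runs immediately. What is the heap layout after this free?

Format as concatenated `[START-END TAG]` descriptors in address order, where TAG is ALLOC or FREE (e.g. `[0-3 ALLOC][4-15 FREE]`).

Op 1: a = malloc(1) -> a = 0; heap: [0-0 ALLOC][1-37 FREE]
Op 2: b = malloc(12) -> b = 1; heap: [0-0 ALLOC][1-12 ALLOC][13-37 FREE]
Op 3: a = realloc(a, 6) -> a = 13; heap: [0-0 FREE][1-12 ALLOC][13-18 ALLOC][19-37 FREE]
Op 4: free(b) -> (freed b); heap: [0-12 FREE][13-18 ALLOC][19-37 FREE]
Op 5: c = malloc(7) -> c = 0; heap: [0-6 ALLOC][7-12 FREE][13-18 ALLOC][19-37 FREE]
free(c): c = 0 -> block [0-6 ALLOC]; mark free, coalesce with adjacent free neighbors -> [0-12 FREE][13-18 ALLOC][19-37 FREE]

Answer: [0-12 FREE][13-18 ALLOC][19-37 FREE]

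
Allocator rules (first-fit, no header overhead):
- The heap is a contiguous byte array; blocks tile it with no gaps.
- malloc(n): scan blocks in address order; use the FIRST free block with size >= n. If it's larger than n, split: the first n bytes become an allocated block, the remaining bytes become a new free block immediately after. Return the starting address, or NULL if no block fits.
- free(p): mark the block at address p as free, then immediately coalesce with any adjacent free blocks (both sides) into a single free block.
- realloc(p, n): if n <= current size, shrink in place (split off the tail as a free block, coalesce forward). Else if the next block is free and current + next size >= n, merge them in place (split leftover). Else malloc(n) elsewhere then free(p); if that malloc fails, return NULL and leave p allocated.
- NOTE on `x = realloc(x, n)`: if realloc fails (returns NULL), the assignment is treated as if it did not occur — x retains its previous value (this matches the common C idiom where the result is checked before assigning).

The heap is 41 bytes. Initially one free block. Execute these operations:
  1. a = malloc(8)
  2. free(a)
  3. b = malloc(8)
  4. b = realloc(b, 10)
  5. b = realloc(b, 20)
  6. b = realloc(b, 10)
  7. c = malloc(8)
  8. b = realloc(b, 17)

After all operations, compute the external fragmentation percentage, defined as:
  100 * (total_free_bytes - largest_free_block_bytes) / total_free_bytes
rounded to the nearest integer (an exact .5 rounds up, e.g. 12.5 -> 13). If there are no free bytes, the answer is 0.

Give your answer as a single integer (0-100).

Op 1: a = malloc(8) -> a = 0; heap: [0-7 ALLOC][8-40 FREE]
Op 2: free(a) -> (freed a); heap: [0-40 FREE]
Op 3: b = malloc(8) -> b = 0; heap: [0-7 ALLOC][8-40 FREE]
Op 4: b = realloc(b, 10) -> b = 0; heap: [0-9 ALLOC][10-40 FREE]
Op 5: b = realloc(b, 20) -> b = 0; heap: [0-19 ALLOC][20-40 FREE]
Op 6: b = realloc(b, 10) -> b = 0; heap: [0-9 ALLOC][10-40 FREE]
Op 7: c = malloc(8) -> c = 10; heap: [0-9 ALLOC][10-17 ALLOC][18-40 FREE]
Op 8: b = realloc(b, 17) -> b = 18; heap: [0-9 FREE][10-17 ALLOC][18-34 ALLOC][35-40 FREE]
Free blocks: [10 6] total_free=16 largest=10 -> 100*(16-10)/16 = 600/16 = 37.5 -> rounds to 38

Answer: 38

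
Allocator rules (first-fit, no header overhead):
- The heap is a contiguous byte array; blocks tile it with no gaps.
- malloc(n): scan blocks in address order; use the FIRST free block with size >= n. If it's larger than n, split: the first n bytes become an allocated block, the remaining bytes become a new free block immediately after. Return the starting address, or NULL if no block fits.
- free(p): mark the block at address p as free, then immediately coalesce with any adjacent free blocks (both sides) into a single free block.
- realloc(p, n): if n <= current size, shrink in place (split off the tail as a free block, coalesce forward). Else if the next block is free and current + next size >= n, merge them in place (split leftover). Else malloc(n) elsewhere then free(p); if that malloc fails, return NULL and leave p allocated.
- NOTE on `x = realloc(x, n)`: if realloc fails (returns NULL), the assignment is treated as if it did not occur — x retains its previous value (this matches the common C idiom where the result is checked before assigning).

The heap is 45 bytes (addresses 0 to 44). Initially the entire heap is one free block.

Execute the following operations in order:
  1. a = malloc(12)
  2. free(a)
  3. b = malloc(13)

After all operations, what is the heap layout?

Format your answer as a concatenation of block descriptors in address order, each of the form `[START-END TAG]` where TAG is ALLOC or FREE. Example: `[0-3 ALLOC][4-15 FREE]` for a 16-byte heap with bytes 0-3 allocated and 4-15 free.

Op 1: a = malloc(12) -> a = 0; heap: [0-11 ALLOC][12-44 FREE]
Op 2: free(a) -> (freed a); heap: [0-44 FREE]
Op 3: b = malloc(13) -> b = 0; heap: [0-12 ALLOC][13-44 FREE]

Answer: [0-12 ALLOC][13-44 FREE]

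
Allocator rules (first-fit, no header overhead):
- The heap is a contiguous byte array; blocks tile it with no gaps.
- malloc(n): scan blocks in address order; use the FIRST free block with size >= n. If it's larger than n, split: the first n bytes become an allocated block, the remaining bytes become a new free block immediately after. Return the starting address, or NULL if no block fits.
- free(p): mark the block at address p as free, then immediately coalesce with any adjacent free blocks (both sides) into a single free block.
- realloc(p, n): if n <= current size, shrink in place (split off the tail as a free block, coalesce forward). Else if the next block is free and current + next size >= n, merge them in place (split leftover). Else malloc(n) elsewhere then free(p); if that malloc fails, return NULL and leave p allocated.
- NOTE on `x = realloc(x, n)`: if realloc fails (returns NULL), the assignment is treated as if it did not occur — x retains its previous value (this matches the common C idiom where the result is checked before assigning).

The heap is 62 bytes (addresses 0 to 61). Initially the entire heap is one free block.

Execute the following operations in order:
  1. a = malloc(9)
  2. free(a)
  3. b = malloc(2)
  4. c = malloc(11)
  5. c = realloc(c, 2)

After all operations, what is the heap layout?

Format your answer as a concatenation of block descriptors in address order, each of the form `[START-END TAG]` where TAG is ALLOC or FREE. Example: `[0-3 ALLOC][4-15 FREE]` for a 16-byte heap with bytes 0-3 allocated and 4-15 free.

Answer: [0-1 ALLOC][2-3 ALLOC][4-61 FREE]

Derivation:
Op 1: a = malloc(9) -> a = 0; heap: [0-8 ALLOC][9-61 FREE]
Op 2: free(a) -> (freed a); heap: [0-61 FREE]
Op 3: b = malloc(2) -> b = 0; heap: [0-1 ALLOC][2-61 FREE]
Op 4: c = malloc(11) -> c = 2; heap: [0-1 ALLOC][2-12 ALLOC][13-61 FREE]
Op 5: c = realloc(c, 2) -> c = 2; heap: [0-1 ALLOC][2-3 ALLOC][4-61 FREE]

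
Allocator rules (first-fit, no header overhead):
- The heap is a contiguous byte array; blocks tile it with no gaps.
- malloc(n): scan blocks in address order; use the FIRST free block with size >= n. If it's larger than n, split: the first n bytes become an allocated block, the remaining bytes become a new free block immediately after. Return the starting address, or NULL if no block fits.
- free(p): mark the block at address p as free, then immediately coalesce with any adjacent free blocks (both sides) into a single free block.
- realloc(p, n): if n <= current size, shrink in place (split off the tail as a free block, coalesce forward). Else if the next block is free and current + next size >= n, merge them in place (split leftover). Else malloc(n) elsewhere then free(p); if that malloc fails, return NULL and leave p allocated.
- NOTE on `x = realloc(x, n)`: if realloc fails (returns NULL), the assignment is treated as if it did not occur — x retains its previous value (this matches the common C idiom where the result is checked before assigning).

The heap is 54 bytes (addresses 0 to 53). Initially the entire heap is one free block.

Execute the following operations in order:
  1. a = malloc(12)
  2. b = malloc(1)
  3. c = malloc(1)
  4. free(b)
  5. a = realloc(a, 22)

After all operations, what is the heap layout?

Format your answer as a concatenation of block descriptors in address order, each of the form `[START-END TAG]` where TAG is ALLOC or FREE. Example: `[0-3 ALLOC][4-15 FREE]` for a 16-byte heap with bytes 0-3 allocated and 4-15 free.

Op 1: a = malloc(12) -> a = 0; heap: [0-11 ALLOC][12-53 FREE]
Op 2: b = malloc(1) -> b = 12; heap: [0-11 ALLOC][12-12 ALLOC][13-53 FREE]
Op 3: c = malloc(1) -> c = 13; heap: [0-11 ALLOC][12-12 ALLOC][13-13 ALLOC][14-53 FREE]
Op 4: free(b) -> (freed b); heap: [0-11 ALLOC][12-12 FREE][13-13 ALLOC][14-53 FREE]
Op 5: a = realloc(a, 22) -> a = 14; heap: [0-12 FREE][13-13 ALLOC][14-35 ALLOC][36-53 FREE]

Answer: [0-12 FREE][13-13 ALLOC][14-35 ALLOC][36-53 FREE]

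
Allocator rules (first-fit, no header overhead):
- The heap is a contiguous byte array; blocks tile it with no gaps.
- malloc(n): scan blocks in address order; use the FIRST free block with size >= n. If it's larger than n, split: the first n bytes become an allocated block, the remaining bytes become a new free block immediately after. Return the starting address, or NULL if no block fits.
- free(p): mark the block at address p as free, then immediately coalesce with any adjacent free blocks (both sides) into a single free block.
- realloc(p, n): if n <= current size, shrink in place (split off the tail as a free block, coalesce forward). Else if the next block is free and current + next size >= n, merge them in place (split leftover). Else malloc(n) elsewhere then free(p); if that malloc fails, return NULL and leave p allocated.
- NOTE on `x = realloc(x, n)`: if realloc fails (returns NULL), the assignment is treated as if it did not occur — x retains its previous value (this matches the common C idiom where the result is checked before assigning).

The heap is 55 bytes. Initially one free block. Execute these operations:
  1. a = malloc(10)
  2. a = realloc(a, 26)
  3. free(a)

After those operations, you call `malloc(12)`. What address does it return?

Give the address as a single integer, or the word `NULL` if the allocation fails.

Answer: 0

Derivation:
Op 1: a = malloc(10) -> a = 0; heap: [0-9 ALLOC][10-54 FREE]
Op 2: a = realloc(a, 26) -> a = 0; heap: [0-25 ALLOC][26-54 FREE]
Op 3: free(a) -> (freed a); heap: [0-54 FREE]
malloc(12): first-fit scan over [0-54 FREE] -> 0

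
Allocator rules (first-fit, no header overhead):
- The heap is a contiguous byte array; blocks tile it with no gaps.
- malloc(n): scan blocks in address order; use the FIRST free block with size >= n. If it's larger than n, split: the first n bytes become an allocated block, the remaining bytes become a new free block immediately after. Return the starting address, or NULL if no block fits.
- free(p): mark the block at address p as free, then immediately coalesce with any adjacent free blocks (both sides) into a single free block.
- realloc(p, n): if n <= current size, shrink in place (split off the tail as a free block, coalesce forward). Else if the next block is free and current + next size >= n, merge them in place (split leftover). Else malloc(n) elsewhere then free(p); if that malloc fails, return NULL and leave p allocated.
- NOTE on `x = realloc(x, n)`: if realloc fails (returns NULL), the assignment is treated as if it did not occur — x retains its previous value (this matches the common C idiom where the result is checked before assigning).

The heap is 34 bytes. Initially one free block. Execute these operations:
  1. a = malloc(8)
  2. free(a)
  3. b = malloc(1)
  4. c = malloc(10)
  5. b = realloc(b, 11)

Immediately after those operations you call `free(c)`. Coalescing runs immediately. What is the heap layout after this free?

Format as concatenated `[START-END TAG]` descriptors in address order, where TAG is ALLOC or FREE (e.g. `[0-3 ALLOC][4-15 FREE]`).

Op 1: a = malloc(8) -> a = 0; heap: [0-7 ALLOC][8-33 FREE]
Op 2: free(a) -> (freed a); heap: [0-33 FREE]
Op 3: b = malloc(1) -> b = 0; heap: [0-0 ALLOC][1-33 FREE]
Op 4: c = malloc(10) -> c = 1; heap: [0-0 ALLOC][1-10 ALLOC][11-33 FREE]
Op 5: b = realloc(b, 11) -> b = 11; heap: [0-0 FREE][1-10 ALLOC][11-21 ALLOC][22-33 FREE]
free(c): c = 1 -> block [1-10 ALLOC]; mark free, coalesce with adjacent free neighbors -> [0-10 FREE][11-21 ALLOC][22-33 FREE]

Answer: [0-10 FREE][11-21 ALLOC][22-33 FREE]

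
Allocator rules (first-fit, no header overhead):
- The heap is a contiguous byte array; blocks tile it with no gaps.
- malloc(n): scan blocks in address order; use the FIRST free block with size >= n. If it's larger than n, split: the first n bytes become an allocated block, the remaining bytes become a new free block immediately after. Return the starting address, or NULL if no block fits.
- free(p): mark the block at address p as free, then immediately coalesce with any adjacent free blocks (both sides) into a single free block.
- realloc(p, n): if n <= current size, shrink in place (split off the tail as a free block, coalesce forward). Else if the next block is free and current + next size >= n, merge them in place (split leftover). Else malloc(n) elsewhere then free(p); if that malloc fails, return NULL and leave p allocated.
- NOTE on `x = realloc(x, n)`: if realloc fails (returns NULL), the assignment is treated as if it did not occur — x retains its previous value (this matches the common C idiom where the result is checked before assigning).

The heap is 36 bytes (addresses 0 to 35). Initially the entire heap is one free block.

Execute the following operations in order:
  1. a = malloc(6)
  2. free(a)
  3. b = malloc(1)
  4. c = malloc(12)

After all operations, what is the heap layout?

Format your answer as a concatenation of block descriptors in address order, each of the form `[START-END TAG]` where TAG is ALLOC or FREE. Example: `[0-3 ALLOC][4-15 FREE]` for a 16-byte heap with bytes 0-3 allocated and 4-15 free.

Answer: [0-0 ALLOC][1-12 ALLOC][13-35 FREE]

Derivation:
Op 1: a = malloc(6) -> a = 0; heap: [0-5 ALLOC][6-35 FREE]
Op 2: free(a) -> (freed a); heap: [0-35 FREE]
Op 3: b = malloc(1) -> b = 0; heap: [0-0 ALLOC][1-35 FREE]
Op 4: c = malloc(12) -> c = 1; heap: [0-0 ALLOC][1-12 ALLOC][13-35 FREE]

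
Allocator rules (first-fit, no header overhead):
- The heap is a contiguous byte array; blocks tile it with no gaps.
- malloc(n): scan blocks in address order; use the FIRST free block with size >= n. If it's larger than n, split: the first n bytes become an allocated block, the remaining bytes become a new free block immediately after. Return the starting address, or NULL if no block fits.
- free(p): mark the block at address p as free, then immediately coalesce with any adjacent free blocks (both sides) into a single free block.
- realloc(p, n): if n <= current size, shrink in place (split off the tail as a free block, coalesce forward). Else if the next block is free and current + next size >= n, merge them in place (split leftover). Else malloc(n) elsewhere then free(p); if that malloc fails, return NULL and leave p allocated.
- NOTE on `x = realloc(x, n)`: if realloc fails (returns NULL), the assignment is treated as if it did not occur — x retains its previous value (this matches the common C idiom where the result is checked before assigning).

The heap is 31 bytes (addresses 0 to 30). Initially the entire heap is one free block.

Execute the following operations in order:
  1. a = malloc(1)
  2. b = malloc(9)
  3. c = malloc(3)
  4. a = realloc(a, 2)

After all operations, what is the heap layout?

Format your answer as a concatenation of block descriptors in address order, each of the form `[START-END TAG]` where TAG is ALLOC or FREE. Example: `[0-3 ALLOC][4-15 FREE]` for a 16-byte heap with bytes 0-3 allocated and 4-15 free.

Answer: [0-0 FREE][1-9 ALLOC][10-12 ALLOC][13-14 ALLOC][15-30 FREE]

Derivation:
Op 1: a = malloc(1) -> a = 0; heap: [0-0 ALLOC][1-30 FREE]
Op 2: b = malloc(9) -> b = 1; heap: [0-0 ALLOC][1-9 ALLOC][10-30 FREE]
Op 3: c = malloc(3) -> c = 10; heap: [0-0 ALLOC][1-9 ALLOC][10-12 ALLOC][13-30 FREE]
Op 4: a = realloc(a, 2) -> a = 13; heap: [0-0 FREE][1-9 ALLOC][10-12 ALLOC][13-14 ALLOC][15-30 FREE]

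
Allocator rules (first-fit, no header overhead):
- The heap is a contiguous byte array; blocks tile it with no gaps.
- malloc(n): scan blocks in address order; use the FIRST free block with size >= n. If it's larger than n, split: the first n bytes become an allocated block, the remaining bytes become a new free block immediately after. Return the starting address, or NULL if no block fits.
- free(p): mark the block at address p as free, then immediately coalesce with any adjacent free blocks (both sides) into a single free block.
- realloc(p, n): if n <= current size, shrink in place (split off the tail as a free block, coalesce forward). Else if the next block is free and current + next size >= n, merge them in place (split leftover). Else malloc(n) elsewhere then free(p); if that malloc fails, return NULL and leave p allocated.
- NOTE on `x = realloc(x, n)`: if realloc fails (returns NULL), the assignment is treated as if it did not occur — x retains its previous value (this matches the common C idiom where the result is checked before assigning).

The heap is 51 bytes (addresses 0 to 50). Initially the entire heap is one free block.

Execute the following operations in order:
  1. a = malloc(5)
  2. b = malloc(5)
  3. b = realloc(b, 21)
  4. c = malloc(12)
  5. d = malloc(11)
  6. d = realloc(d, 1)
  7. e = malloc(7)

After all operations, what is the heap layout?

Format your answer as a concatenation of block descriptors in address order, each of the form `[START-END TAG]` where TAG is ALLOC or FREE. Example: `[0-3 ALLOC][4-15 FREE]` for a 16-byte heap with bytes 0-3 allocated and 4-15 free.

Op 1: a = malloc(5) -> a = 0; heap: [0-4 ALLOC][5-50 FREE]
Op 2: b = malloc(5) -> b = 5; heap: [0-4 ALLOC][5-9 ALLOC][10-50 FREE]
Op 3: b = realloc(b, 21) -> b = 5; heap: [0-4 ALLOC][5-25 ALLOC][26-50 FREE]
Op 4: c = malloc(12) -> c = 26; heap: [0-4 ALLOC][5-25 ALLOC][26-37 ALLOC][38-50 FREE]
Op 5: d = malloc(11) -> d = 38; heap: [0-4 ALLOC][5-25 ALLOC][26-37 ALLOC][38-48 ALLOC][49-50 FREE]
Op 6: d = realloc(d, 1) -> d = 38; heap: [0-4 ALLOC][5-25 ALLOC][26-37 ALLOC][38-38 ALLOC][39-50 FREE]
Op 7: e = malloc(7) -> e = 39; heap: [0-4 ALLOC][5-25 ALLOC][26-37 ALLOC][38-38 ALLOC][39-45 ALLOC][46-50 FREE]

Answer: [0-4 ALLOC][5-25 ALLOC][26-37 ALLOC][38-38 ALLOC][39-45 ALLOC][46-50 FREE]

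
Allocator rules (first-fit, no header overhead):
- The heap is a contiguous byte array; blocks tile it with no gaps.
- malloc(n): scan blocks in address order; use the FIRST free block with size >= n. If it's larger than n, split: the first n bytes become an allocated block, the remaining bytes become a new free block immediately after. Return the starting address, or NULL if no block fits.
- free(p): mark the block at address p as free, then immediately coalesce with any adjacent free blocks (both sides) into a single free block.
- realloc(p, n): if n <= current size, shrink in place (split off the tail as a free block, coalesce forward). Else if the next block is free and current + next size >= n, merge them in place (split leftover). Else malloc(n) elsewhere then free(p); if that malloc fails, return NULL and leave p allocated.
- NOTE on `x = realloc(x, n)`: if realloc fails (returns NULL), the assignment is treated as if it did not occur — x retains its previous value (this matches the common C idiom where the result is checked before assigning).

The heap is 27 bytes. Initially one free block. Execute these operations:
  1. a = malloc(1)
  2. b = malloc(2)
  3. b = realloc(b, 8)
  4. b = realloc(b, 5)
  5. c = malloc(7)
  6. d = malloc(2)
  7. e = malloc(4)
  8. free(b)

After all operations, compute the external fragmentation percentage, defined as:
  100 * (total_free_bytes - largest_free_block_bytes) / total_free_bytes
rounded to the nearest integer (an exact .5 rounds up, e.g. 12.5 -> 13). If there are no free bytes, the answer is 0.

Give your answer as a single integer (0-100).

Answer: 38

Derivation:
Op 1: a = malloc(1) -> a = 0; heap: [0-0 ALLOC][1-26 FREE]
Op 2: b = malloc(2) -> b = 1; heap: [0-0 ALLOC][1-2 ALLOC][3-26 FREE]
Op 3: b = realloc(b, 8) -> b = 1; heap: [0-0 ALLOC][1-8 ALLOC][9-26 FREE]
Op 4: b = realloc(b, 5) -> b = 1; heap: [0-0 ALLOC][1-5 ALLOC][6-26 FREE]
Op 5: c = malloc(7) -> c = 6; heap: [0-0 ALLOC][1-5 ALLOC][6-12 ALLOC][13-26 FREE]
Op 6: d = malloc(2) -> d = 13; heap: [0-0 ALLOC][1-5 ALLOC][6-12 ALLOC][13-14 ALLOC][15-26 FREE]
Op 7: e = malloc(4) -> e = 15; heap: [0-0 ALLOC][1-5 ALLOC][6-12 ALLOC][13-14 ALLOC][15-18 ALLOC][19-26 FREE]
Op 8: free(b) -> (freed b); heap: [0-0 ALLOC][1-5 FREE][6-12 ALLOC][13-14 ALLOC][15-18 ALLOC][19-26 FREE]
Free blocks: [5 8] total_free=13 largest=8 -> 100*(13-8)/13 = 500/13 ≈ 38.462 -> rounds to 38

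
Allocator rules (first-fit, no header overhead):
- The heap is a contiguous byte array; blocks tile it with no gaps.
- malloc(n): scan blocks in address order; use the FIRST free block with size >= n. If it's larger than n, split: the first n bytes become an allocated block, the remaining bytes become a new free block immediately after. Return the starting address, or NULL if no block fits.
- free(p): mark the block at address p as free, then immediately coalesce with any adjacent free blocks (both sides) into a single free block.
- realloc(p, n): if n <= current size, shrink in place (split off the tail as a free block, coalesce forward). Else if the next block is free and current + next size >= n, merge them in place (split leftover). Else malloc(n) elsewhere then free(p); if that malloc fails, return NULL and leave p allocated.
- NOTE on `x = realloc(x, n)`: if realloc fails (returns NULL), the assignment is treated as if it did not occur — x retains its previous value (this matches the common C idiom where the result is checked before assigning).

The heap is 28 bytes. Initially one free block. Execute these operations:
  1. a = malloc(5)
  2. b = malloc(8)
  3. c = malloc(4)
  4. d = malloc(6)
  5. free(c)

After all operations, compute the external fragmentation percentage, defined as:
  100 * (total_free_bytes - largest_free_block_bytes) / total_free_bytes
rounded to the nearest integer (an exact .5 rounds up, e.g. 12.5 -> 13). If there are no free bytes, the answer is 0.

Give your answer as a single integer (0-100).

Answer: 44

Derivation:
Op 1: a = malloc(5) -> a = 0; heap: [0-4 ALLOC][5-27 FREE]
Op 2: b = malloc(8) -> b = 5; heap: [0-4 ALLOC][5-12 ALLOC][13-27 FREE]
Op 3: c = malloc(4) -> c = 13; heap: [0-4 ALLOC][5-12 ALLOC][13-16 ALLOC][17-27 FREE]
Op 4: d = malloc(6) -> d = 17; heap: [0-4 ALLOC][5-12 ALLOC][13-16 ALLOC][17-22 ALLOC][23-27 FREE]
Op 5: free(c) -> (freed c); heap: [0-4 ALLOC][5-12 ALLOC][13-16 FREE][17-22 ALLOC][23-27 FREE]
Free blocks: [4 5] total_free=9 largest=5 -> 100*(9-5)/9 = 400/9 ≈ 44.444 -> rounds to 44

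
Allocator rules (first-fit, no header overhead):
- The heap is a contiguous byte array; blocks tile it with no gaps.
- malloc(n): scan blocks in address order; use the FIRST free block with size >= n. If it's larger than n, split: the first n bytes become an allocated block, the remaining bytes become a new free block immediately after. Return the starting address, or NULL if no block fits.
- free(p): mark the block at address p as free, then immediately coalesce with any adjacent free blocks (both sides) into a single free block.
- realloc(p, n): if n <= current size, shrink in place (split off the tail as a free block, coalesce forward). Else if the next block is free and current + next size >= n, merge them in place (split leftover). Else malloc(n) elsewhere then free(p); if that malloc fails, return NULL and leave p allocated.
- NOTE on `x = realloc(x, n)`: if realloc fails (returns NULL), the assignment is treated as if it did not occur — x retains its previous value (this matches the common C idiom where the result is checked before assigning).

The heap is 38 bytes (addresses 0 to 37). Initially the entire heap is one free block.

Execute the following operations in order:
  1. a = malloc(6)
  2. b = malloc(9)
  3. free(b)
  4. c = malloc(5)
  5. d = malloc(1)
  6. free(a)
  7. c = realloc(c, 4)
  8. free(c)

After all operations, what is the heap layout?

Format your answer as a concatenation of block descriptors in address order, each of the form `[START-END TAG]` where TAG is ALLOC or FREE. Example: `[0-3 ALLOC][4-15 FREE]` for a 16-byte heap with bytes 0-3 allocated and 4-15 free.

Answer: [0-10 FREE][11-11 ALLOC][12-37 FREE]

Derivation:
Op 1: a = malloc(6) -> a = 0; heap: [0-5 ALLOC][6-37 FREE]
Op 2: b = malloc(9) -> b = 6; heap: [0-5 ALLOC][6-14 ALLOC][15-37 FREE]
Op 3: free(b) -> (freed b); heap: [0-5 ALLOC][6-37 FREE]
Op 4: c = malloc(5) -> c = 6; heap: [0-5 ALLOC][6-10 ALLOC][11-37 FREE]
Op 5: d = malloc(1) -> d = 11; heap: [0-5 ALLOC][6-10 ALLOC][11-11 ALLOC][12-37 FREE]
Op 6: free(a) -> (freed a); heap: [0-5 FREE][6-10 ALLOC][11-11 ALLOC][12-37 FREE]
Op 7: c = realloc(c, 4) -> c = 6; heap: [0-5 FREE][6-9 ALLOC][10-10 FREE][11-11 ALLOC][12-37 FREE]
Op 8: free(c) -> (freed c); heap: [0-10 FREE][11-11 ALLOC][12-37 FREE]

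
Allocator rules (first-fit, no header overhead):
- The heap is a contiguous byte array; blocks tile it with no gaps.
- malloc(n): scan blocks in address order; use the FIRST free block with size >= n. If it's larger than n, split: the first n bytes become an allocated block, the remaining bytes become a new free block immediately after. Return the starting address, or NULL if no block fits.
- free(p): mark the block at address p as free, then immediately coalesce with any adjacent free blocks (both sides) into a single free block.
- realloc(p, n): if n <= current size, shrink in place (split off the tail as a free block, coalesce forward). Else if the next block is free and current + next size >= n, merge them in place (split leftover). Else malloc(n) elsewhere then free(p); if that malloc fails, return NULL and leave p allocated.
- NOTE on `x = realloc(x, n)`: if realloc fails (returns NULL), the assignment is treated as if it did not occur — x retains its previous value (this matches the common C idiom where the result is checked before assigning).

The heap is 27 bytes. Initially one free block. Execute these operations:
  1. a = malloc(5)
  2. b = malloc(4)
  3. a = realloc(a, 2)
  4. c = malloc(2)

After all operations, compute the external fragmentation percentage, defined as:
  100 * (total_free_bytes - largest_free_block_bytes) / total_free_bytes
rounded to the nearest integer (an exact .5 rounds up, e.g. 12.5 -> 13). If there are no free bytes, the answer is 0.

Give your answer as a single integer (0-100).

Op 1: a = malloc(5) -> a = 0; heap: [0-4 ALLOC][5-26 FREE]
Op 2: b = malloc(4) -> b = 5; heap: [0-4 ALLOC][5-8 ALLOC][9-26 FREE]
Op 3: a = realloc(a, 2) -> a = 0; heap: [0-1 ALLOC][2-4 FREE][5-8 ALLOC][9-26 FREE]
Op 4: c = malloc(2) -> c = 2; heap: [0-1 ALLOC][2-3 ALLOC][4-4 FREE][5-8 ALLOC][9-26 FREE]
Free blocks: [1 18] total_free=19 largest=18 -> 100*(19-18)/19 = 100/19 ≈ 5.263 -> rounds to 5

Answer: 5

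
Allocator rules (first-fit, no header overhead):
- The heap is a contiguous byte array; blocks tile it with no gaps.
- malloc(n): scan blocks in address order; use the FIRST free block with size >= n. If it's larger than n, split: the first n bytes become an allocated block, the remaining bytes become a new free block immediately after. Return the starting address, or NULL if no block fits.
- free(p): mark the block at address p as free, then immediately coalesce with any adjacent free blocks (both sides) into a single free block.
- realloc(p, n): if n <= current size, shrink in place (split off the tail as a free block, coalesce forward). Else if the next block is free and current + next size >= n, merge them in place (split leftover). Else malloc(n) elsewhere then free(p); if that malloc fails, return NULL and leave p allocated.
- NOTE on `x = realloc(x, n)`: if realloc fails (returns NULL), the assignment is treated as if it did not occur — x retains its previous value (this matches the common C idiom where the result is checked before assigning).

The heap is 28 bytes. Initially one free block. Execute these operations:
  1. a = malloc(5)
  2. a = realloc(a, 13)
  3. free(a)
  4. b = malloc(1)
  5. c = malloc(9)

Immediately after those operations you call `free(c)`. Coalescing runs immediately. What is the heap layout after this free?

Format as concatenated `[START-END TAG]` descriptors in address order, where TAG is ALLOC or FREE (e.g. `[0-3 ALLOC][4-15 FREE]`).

Op 1: a = malloc(5) -> a = 0; heap: [0-4 ALLOC][5-27 FREE]
Op 2: a = realloc(a, 13) -> a = 0; heap: [0-12 ALLOC][13-27 FREE]
Op 3: free(a) -> (freed a); heap: [0-27 FREE]
Op 4: b = malloc(1) -> b = 0; heap: [0-0 ALLOC][1-27 FREE]
Op 5: c = malloc(9) -> c = 1; heap: [0-0 ALLOC][1-9 ALLOC][10-27 FREE]
free(c): c = 1 -> block [1-9 ALLOC]; mark free, coalesce with adjacent free neighbors -> [0-0 ALLOC][1-27 FREE]

Answer: [0-0 ALLOC][1-27 FREE]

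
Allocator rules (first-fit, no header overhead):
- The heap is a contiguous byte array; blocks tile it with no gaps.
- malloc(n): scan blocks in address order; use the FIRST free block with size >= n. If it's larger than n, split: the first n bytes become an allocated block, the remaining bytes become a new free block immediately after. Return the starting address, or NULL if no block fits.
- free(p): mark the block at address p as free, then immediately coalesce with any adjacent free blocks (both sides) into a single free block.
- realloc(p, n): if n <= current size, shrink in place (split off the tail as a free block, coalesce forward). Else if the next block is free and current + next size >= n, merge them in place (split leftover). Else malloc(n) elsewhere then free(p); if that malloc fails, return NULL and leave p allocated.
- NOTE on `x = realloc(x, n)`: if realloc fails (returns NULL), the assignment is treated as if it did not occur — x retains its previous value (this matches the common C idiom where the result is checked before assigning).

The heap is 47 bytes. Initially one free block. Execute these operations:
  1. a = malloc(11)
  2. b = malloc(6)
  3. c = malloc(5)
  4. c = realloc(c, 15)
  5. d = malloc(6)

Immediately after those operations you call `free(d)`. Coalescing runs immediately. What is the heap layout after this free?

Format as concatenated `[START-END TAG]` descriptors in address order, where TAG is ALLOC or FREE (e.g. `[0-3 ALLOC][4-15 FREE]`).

Op 1: a = malloc(11) -> a = 0; heap: [0-10 ALLOC][11-46 FREE]
Op 2: b = malloc(6) -> b = 11; heap: [0-10 ALLOC][11-16 ALLOC][17-46 FREE]
Op 3: c = malloc(5) -> c = 17; heap: [0-10 ALLOC][11-16 ALLOC][17-21 ALLOC][22-46 FREE]
Op 4: c = realloc(c, 15) -> c = 17; heap: [0-10 ALLOC][11-16 ALLOC][17-31 ALLOC][32-46 FREE]
Op 5: d = malloc(6) -> d = 32; heap: [0-10 ALLOC][11-16 ALLOC][17-31 ALLOC][32-37 ALLOC][38-46 FREE]
free(d): d = 32 -> block [32-37 ALLOC]; mark free, coalesce with adjacent free neighbors -> [0-10 ALLOC][11-16 ALLOC][17-31 ALLOC][32-46 FREE]

Answer: [0-10 ALLOC][11-16 ALLOC][17-31 ALLOC][32-46 FREE]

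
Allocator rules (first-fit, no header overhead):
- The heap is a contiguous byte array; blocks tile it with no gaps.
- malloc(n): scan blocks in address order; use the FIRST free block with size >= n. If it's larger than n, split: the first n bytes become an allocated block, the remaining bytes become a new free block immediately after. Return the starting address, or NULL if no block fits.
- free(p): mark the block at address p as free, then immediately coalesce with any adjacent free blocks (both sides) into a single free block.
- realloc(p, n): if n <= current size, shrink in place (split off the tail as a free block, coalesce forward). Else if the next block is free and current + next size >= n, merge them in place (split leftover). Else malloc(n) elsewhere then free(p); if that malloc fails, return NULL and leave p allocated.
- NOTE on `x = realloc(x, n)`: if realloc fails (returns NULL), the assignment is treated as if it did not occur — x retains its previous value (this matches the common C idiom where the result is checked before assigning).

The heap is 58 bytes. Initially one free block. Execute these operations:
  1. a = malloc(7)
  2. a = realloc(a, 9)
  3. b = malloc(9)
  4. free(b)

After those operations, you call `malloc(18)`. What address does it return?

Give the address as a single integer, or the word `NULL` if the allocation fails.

Answer: 9

Derivation:
Op 1: a = malloc(7) -> a = 0; heap: [0-6 ALLOC][7-57 FREE]
Op 2: a = realloc(a, 9) -> a = 0; heap: [0-8 ALLOC][9-57 FREE]
Op 3: b = malloc(9) -> b = 9; heap: [0-8 ALLOC][9-17 ALLOC][18-57 FREE]
Op 4: free(b) -> (freed b); heap: [0-8 ALLOC][9-57 FREE]
malloc(18): first-fit scan over [0-8 ALLOC][9-57 FREE] -> 9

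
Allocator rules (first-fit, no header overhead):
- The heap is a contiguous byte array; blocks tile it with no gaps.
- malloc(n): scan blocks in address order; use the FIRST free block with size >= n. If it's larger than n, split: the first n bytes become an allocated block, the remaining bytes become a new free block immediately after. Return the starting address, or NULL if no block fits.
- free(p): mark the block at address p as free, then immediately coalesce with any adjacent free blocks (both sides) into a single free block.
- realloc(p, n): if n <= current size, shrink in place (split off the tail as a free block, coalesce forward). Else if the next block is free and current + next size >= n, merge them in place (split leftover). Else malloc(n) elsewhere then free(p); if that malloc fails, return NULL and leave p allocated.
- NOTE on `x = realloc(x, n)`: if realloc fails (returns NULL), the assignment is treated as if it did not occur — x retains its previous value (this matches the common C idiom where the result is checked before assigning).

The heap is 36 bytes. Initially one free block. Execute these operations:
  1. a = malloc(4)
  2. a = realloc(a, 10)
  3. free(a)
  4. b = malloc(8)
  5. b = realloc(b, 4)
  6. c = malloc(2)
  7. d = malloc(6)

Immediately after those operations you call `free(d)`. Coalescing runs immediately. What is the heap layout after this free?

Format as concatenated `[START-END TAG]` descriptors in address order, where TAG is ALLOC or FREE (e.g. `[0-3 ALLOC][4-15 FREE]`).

Answer: [0-3 ALLOC][4-5 ALLOC][6-35 FREE]

Derivation:
Op 1: a = malloc(4) -> a = 0; heap: [0-3 ALLOC][4-35 FREE]
Op 2: a = realloc(a, 10) -> a = 0; heap: [0-9 ALLOC][10-35 FREE]
Op 3: free(a) -> (freed a); heap: [0-35 FREE]
Op 4: b = malloc(8) -> b = 0; heap: [0-7 ALLOC][8-35 FREE]
Op 5: b = realloc(b, 4) -> b = 0; heap: [0-3 ALLOC][4-35 FREE]
Op 6: c = malloc(2) -> c = 4; heap: [0-3 ALLOC][4-5 ALLOC][6-35 FREE]
Op 7: d = malloc(6) -> d = 6; heap: [0-3 ALLOC][4-5 ALLOC][6-11 ALLOC][12-35 FREE]
free(d): d = 6 -> block [6-11 ALLOC]; mark free, coalesce with adjacent free neighbors -> [0-3 ALLOC][4-5 ALLOC][6-35 FREE]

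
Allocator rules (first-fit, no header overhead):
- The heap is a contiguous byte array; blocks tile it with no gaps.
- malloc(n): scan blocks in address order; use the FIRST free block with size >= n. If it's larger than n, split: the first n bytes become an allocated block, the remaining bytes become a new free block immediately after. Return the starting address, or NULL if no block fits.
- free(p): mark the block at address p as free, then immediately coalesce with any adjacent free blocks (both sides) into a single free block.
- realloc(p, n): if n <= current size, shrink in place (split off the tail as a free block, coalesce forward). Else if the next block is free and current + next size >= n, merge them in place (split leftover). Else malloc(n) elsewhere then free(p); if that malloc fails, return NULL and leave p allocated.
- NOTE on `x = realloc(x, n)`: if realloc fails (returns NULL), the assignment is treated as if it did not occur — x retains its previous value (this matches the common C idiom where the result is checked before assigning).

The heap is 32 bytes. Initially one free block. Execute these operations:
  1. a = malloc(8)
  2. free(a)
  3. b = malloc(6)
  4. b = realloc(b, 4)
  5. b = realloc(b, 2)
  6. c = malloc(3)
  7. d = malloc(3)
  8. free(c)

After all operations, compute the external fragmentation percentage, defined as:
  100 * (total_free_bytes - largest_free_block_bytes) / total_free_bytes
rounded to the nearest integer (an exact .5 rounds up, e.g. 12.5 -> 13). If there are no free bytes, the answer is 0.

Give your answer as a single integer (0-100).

Answer: 11

Derivation:
Op 1: a = malloc(8) -> a = 0; heap: [0-7 ALLOC][8-31 FREE]
Op 2: free(a) -> (freed a); heap: [0-31 FREE]
Op 3: b = malloc(6) -> b = 0; heap: [0-5 ALLOC][6-31 FREE]
Op 4: b = realloc(b, 4) -> b = 0; heap: [0-3 ALLOC][4-31 FREE]
Op 5: b = realloc(b, 2) -> b = 0; heap: [0-1 ALLOC][2-31 FREE]
Op 6: c = malloc(3) -> c = 2; heap: [0-1 ALLOC][2-4 ALLOC][5-31 FREE]
Op 7: d = malloc(3) -> d = 5; heap: [0-1 ALLOC][2-4 ALLOC][5-7 ALLOC][8-31 FREE]
Op 8: free(c) -> (freed c); heap: [0-1 ALLOC][2-4 FREE][5-7 ALLOC][8-31 FREE]
Free blocks: [3 24] total_free=27 largest=24 -> 100*(27-24)/27 = 300/27 ≈ 11.111 -> rounds to 11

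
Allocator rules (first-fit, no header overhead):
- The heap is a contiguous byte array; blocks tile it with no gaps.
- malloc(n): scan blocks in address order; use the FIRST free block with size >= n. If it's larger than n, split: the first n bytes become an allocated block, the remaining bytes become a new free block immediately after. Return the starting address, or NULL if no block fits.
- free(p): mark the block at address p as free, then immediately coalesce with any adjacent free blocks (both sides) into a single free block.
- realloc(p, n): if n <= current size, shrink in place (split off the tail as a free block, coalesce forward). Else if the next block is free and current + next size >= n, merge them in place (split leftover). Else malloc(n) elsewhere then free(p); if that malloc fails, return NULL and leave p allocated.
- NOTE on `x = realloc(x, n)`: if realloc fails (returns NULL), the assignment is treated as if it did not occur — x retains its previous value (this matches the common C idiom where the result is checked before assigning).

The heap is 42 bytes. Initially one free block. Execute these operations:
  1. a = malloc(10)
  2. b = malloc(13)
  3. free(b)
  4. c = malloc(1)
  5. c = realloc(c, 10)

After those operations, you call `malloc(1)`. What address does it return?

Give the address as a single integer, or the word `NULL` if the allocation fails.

Answer: 20

Derivation:
Op 1: a = malloc(10) -> a = 0; heap: [0-9 ALLOC][10-41 FREE]
Op 2: b = malloc(13) -> b = 10; heap: [0-9 ALLOC][10-22 ALLOC][23-41 FREE]
Op 3: free(b) -> (freed b); heap: [0-9 ALLOC][10-41 FREE]
Op 4: c = malloc(1) -> c = 10; heap: [0-9 ALLOC][10-10 ALLOC][11-41 FREE]
Op 5: c = realloc(c, 10) -> c = 10; heap: [0-9 ALLOC][10-19 ALLOC][20-41 FREE]
malloc(1): first-fit scan over [0-9 ALLOC][10-19 ALLOC][20-41 FREE] -> 20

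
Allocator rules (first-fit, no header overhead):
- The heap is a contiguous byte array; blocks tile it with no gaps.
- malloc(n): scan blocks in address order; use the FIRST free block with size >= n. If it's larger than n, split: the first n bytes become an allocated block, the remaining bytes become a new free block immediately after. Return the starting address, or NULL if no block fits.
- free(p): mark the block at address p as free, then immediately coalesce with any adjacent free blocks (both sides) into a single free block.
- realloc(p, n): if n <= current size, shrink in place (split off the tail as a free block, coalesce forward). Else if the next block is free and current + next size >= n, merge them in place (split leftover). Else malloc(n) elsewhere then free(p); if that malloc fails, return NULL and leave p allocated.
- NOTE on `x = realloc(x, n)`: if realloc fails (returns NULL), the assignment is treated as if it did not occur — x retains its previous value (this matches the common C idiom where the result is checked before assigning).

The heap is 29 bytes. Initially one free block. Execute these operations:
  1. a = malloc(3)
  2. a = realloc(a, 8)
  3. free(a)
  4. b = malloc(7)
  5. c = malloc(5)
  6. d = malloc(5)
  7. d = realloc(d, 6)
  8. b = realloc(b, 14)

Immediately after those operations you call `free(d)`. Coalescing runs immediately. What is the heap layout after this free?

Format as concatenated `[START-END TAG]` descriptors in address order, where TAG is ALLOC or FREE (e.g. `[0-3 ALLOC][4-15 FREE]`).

Op 1: a = malloc(3) -> a = 0; heap: [0-2 ALLOC][3-28 FREE]
Op 2: a = realloc(a, 8) -> a = 0; heap: [0-7 ALLOC][8-28 FREE]
Op 3: free(a) -> (freed a); heap: [0-28 FREE]
Op 4: b = malloc(7) -> b = 0; heap: [0-6 ALLOC][7-28 FREE]
Op 5: c = malloc(5) -> c = 7; heap: [0-6 ALLOC][7-11 ALLOC][12-28 FREE]
Op 6: d = malloc(5) -> d = 12; heap: [0-6 ALLOC][7-11 ALLOC][12-16 ALLOC][17-28 FREE]
Op 7: d = realloc(d, 6) -> d = 12; heap: [0-6 ALLOC][7-11 ALLOC][12-17 ALLOC][18-28 FREE]
Op 8: b = realloc(b, 14) -> NULL (b unchanged); heap: [0-6 ALLOC][7-11 ALLOC][12-17 ALLOC][18-28 FREE]
free(d): d = 12 -> block [12-17 ALLOC]; mark free, coalesce with adjacent free neighbors -> [0-6 ALLOC][7-11 ALLOC][12-28 FREE]

Answer: [0-6 ALLOC][7-11 ALLOC][12-28 FREE]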